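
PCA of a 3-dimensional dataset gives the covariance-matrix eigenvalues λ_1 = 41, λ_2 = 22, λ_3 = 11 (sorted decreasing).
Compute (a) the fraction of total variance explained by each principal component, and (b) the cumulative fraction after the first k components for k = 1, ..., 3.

Step 1 — total variance = trace(Sigma) = Σ λ_i = 41 + 22 + 11 = 74.

Step 2 — fraction explained by component i = λ_i / Σ λ:
  PC1: 41/74 = 0.5541
  PC2: 22/74 = 0.2973
  PC3: 11/74 = 0.1486

Step 3 — cumulative fraction after k components = (λ_1 + ... + λ_k) / Σ λ:
  k = 1: 41/74 = 0.5541
  k = 2: (41 + 22)/74 = 63/74 = 0.8514
  k = 3: (41 + 22 + 11)/74 = 74/74 = 1

Summary (fraction, with percent):

explained: PC1 0.5541 (55.41%), PC2 0.2973 (29.73%), PC3 0.1486 (14.86%);  cumulative: 0.5541, 0.8514, 1


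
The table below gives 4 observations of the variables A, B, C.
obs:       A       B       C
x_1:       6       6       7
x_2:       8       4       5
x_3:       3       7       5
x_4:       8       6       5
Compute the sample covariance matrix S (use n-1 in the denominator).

Step 1 — column means:
  mean(A) = (6 + 8 + 3 + 8) / 4 = 25/4 = 6.25
  mean(B) = (6 + 4 + 7 + 6) / 4 = 23/4 = 5.75
  mean(C) = (7 + 5 + 5 + 5) / 4 = 22/4 = 5.5

Step 2 — sample covariance S[i,j] = (1/(n-1)) · Σ_k (x_{k,i} - mean_i) · (x_{k,j} - mean_j), with n-1 = 3.
  S[A,A] = ((-0.25)·(-0.25) + (1.75)·(1.75) + (-3.25)·(-3.25) + (1.75)·(1.75)) / 3 = 16.75/3 = 5.5833
  S[A,B] = ((-0.25)·(0.25) + (1.75)·(-1.75) + (-3.25)·(1.25) + (1.75)·(0.25)) / 3 = -6.75/3 = -2.25
  S[A,C] = ((-0.25)·(1.5) + (1.75)·(-0.5) + (-3.25)·(-0.5) + (1.75)·(-0.5)) / 3 = -0.5/3 = -0.1667
  S[B,B] = ((0.25)·(0.25) + (-1.75)·(-1.75) + (1.25)·(1.25) + (0.25)·(0.25)) / 3 = 4.75/3 = 1.5833
  S[B,C] = ((0.25)·(1.5) + (-1.75)·(-0.5) + (1.25)·(-0.5) + (0.25)·(-0.5)) / 3 = 0.5/3 = 0.1667
  S[C,C] = ((1.5)·(1.5) + (-0.5)·(-0.5) + (-0.5)·(-0.5) + (-0.5)·(-0.5)) / 3 = 3/3 = 1

S is symmetric (S[j,i] = S[i,j]). Assembling:

S = [[5.5833, -2.25, -0.1667],
 [-2.25, 1.5833, 0.1667],
 [-0.1667, 0.1667, 1]]


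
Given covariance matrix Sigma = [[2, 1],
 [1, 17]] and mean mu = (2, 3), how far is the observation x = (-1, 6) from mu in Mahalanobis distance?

Step 1 — centre the observation: (x - mu) = (-3, 3).

Step 2 — invert Sigma. det(Sigma) = 2·17 - (1)² = 33.
  Sigma^{-1} = (1/det) · [[d, -b], [-b, a]] = [[0.5152, -0.0303],
 [-0.0303, 0.0606]].

Step 3 — form the quadratic (x - mu)^T · Sigma^{-1} · (x - mu):
  Sigma^{-1} · (x - mu) = (-1.6364, 0.2727).
  (x - mu)^T · [Sigma^{-1} · (x - mu)] = (-3)·(-1.6364) + (3)·(0.2727) = 5.7273.

Step 4 — take square root: d = √(5.7273) ≈ 2.3932.

d(x, mu) = √(5.7273) ≈ 2.3932


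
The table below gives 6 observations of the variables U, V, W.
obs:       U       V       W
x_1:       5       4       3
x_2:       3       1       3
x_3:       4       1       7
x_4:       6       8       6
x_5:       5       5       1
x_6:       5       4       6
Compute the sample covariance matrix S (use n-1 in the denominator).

Step 1 — column means:
  mean(U) = (5 + 3 + 4 + 6 + 5 + 5) / 6 = 28/6 = 4.6667
  mean(V) = (4 + 1 + 1 + 8 + 5 + 4) / 6 = 23/6 = 3.8333
  mean(W) = (3 + 3 + 7 + 6 + 1 + 6) / 6 = 26/6 = 4.3333

Step 2 — sample covariance S[i,j] = (1/(n-1)) · Σ_k (x_{k,i} - mean_i) · (x_{k,j} - mean_j), with n-1 = 5.
  S[U,U] = ((0.3333)·(0.3333) + (-1.6667)·(-1.6667) + (-0.6667)·(-0.6667) + (1.3333)·(1.3333) + (0.3333)·(0.3333) + (0.3333)·(0.3333)) / 5 = 5.3333/5 = 1.0667
  S[U,V] = ((0.3333)·(0.1667) + (-1.6667)·(-2.8333) + (-0.6667)·(-2.8333) + (1.3333)·(4.1667) + (0.3333)·(1.1667) + (0.3333)·(0.1667)) / 5 = 12.6667/5 = 2.5333
  S[U,W] = ((0.3333)·(-1.3333) + (-1.6667)·(-1.3333) + (-0.6667)·(2.6667) + (1.3333)·(1.6667) + (0.3333)·(-3.3333) + (0.3333)·(1.6667)) / 5 = 1.6667/5 = 0.3333
  S[V,V] = ((0.1667)·(0.1667) + (-2.8333)·(-2.8333) + (-2.8333)·(-2.8333) + (4.1667)·(4.1667) + (1.1667)·(1.1667) + (0.1667)·(0.1667)) / 5 = 34.8333/5 = 6.9667
  S[V,W] = ((0.1667)·(-1.3333) + (-2.8333)·(-1.3333) + (-2.8333)·(2.6667) + (4.1667)·(1.6667) + (1.1667)·(-3.3333) + (0.1667)·(1.6667)) / 5 = -0.6667/5 = -0.1333
  S[W,W] = ((-1.3333)·(-1.3333) + (-1.3333)·(-1.3333) + (2.6667)·(2.6667) + (1.6667)·(1.6667) + (-3.3333)·(-3.3333) + (1.6667)·(1.6667)) / 5 = 27.3333/5 = 5.4667

S is symmetric (S[j,i] = S[i,j]). Assembling:

S = [[1.0667, 2.5333, 0.3333],
 [2.5333, 6.9667, -0.1333],
 [0.3333, -0.1333, 5.4667]]


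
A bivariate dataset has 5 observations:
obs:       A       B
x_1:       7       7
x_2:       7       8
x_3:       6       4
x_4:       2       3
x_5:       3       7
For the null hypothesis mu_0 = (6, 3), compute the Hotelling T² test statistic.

Step 1 — sample mean vector:
  mean(A) = (7 + 7 + 6 + 2 + 3) / 5 = 25/5 = 5
  mean(B) = (7 + 8 + 4 + 3 + 7) / 5 = 29/5 = 5.8
  x̄ = (5, 5.8),  deviation x̄ - mu_0 = (5, 5.8) - (6, 3) = (-1, 2.8).

Step 2 — sample covariance matrix, S[i,j] = (1/(n-1)) · Σ_k (x_{k,i} - mean_i) · (x_{k,j} - mean_j), divisor n-1 = 4:
  S[A,A] = ((2)·(2) + (2)·(2) + (1)·(1) + (-3)·(-3) + (-2)·(-2)) / 4 = 22/4 = 5.5
  S[A,B] = ((2)·(1.2) + (2)·(2.2) + (1)·(-1.8) + (-3)·(-2.8) + (-2)·(1.2)) / 4 = 11/4 = 2.75
  S[B,B] = ((1.2)·(1.2) + (2.2)·(2.2) + (-1.8)·(-1.8) + (-2.8)·(-2.8) + (1.2)·(1.2)) / 4 = 18.8/4 = 4.7
  S = [[5.5, 2.75],
 [2.75, 4.7]].

Step 3 — invert S. det(S) = 5.5·4.7 - (2.75)² = 18.2875.
  S^{-1} = (1/det) · [[d, -b], [-b, a]] = [[0.257, -0.1504],
 [-0.1504, 0.3008]].

Step 4 — quadratic form (x̄ - mu_0)^T · S^{-1} · (x̄ - mu_0):
  S^{-1} · (x̄ - mu_0) = (-0.6781, 0.9925),
  (x̄ - mu_0)^T · [...] = (-1)·(-0.6781) + (2.8)·(0.9925) = 3.457.

Step 5 — scale by n: T² = 5 · 3.457 = 17.285.

T² ≈ 17.285


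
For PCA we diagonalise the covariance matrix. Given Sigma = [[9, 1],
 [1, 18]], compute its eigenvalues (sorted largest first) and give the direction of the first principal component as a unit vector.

Step 1 — characteristic polynomial of 2×2 Sigma:
  det(Sigma - λI) = λ² - trace · λ + det = 0.
  trace = 9 + 18 = 27, det = 9·18 - (1)² = 161.
Step 2 — discriminant:
  Δ = trace² - 4·det = 729 - 644 = 85.
Step 3 — eigenvalues:
  λ = (trace ± √Δ)/2 = (27 ± 9.2195)/2,
  λ_1 = 18.1098,  λ_2 = 8.8902.

Step 4 — unit eigenvector for λ_1: solve (Sigma - λ_1 I)v = 0. First row:
  (9 - 18.1098)·v_x + (1)·v_y = 0, i.e. (-9.1098)·v_x + (1)·v_y = 0,
  so v ∝ (b, λ_1 - a) = (1, 9.1098) = u.
  ||u|| = √((1)² + (9.1098)²) = √(83.988) ≈ 9.1645,
  v_1 = u/||u|| ≈ (0.1091, 0.994) (||v_1|| = 1).

λ_1 = 18.1098,  λ_2 = 8.8902;  v_1 ≈ (0.1091, 0.994)


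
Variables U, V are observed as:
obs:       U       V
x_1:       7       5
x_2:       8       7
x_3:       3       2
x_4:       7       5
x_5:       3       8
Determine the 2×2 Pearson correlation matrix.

Step 1 — column means:
  mean(U) = (7 + 8 + 3 + 7 + 3) / 5 = 28/5 = 5.6
  mean(V) = (5 + 7 + 2 + 5 + 8) / 5 = 27/5 = 5.4

Step 2 — sample variances and covariances s[i,j] = (1/(n-1)) · Σ_k (x_{k,i} - mean_i) · (x_{k,j} - mean_j), with n-1 = 4:
  s[U,U] = ((1.4)·(1.4) + (2.4)·(2.4) + (-2.6)·(-2.6) + (1.4)·(1.4) + (-2.6)·(-2.6)) / 4 = 23.2/4 = 5.8
  s[U,V] = ((1.4)·(-0.4) + (2.4)·(1.6) + (-2.6)·(-3.4) + (1.4)·(-0.4) + (-2.6)·(2.6)) / 4 = 4.8/4 = 1.2
  s[V,V] = ((-0.4)·(-0.4) + (1.6)·(1.6) + (-3.4)·(-3.4) + (-0.4)·(-0.4) + (2.6)·(2.6)) / 4 = 21.2/4 = 5.3
  Sample standard deviations s_i = √(s[i,i]):
  s(U) = √(5.8) = 2.4083
  s(V) = √(5.3) = 2.3022

Step 3 — r_{ij} = s_{ij} / (s_i · s_j):
  r[U,U] = 1 (diagonal).
  r[U,V] = 1.2 / (2.4083 · 2.3022) = 1.2 / 5.5444 = 0.2164
  r[V,V] = 1 (diagonal).

R is symmetric with unit diagonal. Assembling:

R = [[1, 0.2164],
 [0.2164, 1]]


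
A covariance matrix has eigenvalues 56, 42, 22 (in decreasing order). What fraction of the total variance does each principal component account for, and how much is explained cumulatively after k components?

Step 1 — total variance = trace(Sigma) = Σ λ_i = 56 + 42 + 22 = 120.

Step 2 — fraction explained by component i = λ_i / Σ λ:
  PC1: 56/120 = 0.4667
  PC2: 42/120 = 0.35
  PC3: 22/120 = 0.1833

Step 3 — cumulative fraction after k components = (λ_1 + ... + λ_k) / Σ λ:
  k = 1: 56/120 = 0.4667
  k = 2: (56 + 42)/120 = 98/120 = 0.8167
  k = 3: (56 + 42 + 22)/120 = 120/120 = 1

Summary (fraction, with percent):

explained: PC1 0.4667 (46.67%), PC2 0.35 (35%), PC3 0.1833 (18.33%);  cumulative: 0.4667, 0.8167, 1


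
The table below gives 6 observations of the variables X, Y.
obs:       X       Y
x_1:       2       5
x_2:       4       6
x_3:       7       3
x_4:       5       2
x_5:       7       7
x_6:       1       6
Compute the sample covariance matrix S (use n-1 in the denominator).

Step 1 — column means:
  mean(X) = (2 + 4 + 7 + 5 + 7 + 1) / 6 = 26/6 = 4.3333
  mean(Y) = (5 + 6 + 3 + 2 + 7 + 6) / 6 = 29/6 = 4.8333

Step 2 — sample covariance S[i,j] = (1/(n-1)) · Σ_k (x_{k,i} - mean_i) · (x_{k,j} - mean_j), with n-1 = 5.
  S[X,X] = ((-2.3333)·(-2.3333) + (-0.3333)·(-0.3333) + (2.6667)·(2.6667) + (0.6667)·(0.6667) + (2.6667)·(2.6667) + (-3.3333)·(-3.3333)) / 5 = 31.3333/5 = 6.2667
  S[X,Y] = ((-2.3333)·(0.1667) + (-0.3333)·(1.1667) + (2.6667)·(-1.8333) + (0.6667)·(-2.8333) + (2.6667)·(2.1667) + (-3.3333)·(1.1667)) / 5 = -5.6667/5 = -1.1333
  S[Y,Y] = ((0.1667)·(0.1667) + (1.1667)·(1.1667) + (-1.8333)·(-1.8333) + (-2.8333)·(-2.8333) + (2.1667)·(2.1667) + (1.1667)·(1.1667)) / 5 = 18.8333/5 = 3.7667

S is symmetric (S[j,i] = S[i,j]). Assembling:

S = [[6.2667, -1.1333],
 [-1.1333, 3.7667]]


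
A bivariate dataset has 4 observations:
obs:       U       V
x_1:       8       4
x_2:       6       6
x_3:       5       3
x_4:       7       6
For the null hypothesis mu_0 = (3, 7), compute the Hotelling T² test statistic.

Step 1 — sample mean vector:
  mean(U) = (8 + 6 + 5 + 7) / 4 = 26/4 = 6.5
  mean(V) = (4 + 6 + 3 + 6) / 4 = 19/4 = 4.75
  x̄ = (6.5, 4.75),  deviation x̄ - mu_0 = (6.5, 4.75) - (3, 7) = (3.5, -2.25).

Step 2 — sample covariance matrix, S[i,j] = (1/(n-1)) · Σ_k (x_{k,i} - mean_i) · (x_{k,j} - mean_j), divisor n-1 = 3:
  S[U,U] = ((1.5)·(1.5) + (-0.5)·(-0.5) + (-1.5)·(-1.5) + (0.5)·(0.5)) / 3 = 5/3 = 1.6667
  S[U,V] = ((1.5)·(-0.75) + (-0.5)·(1.25) + (-1.5)·(-1.75) + (0.5)·(1.25)) / 3 = 1.5/3 = 0.5
  S[V,V] = ((-0.75)·(-0.75) + (1.25)·(1.25) + (-1.75)·(-1.75) + (1.25)·(1.25)) / 3 = 6.75/3 = 2.25
  S = [[1.6667, 0.5],
 [0.5, 2.25]].

Step 3 — invert S. det(S) = 1.6667·2.25 - (0.5)² = 3.5.
  S^{-1} = (1/det) · [[d, -b], [-b, a]] = [[0.6429, -0.1429],
 [-0.1429, 0.4762]].

Step 4 — quadratic form (x̄ - mu_0)^T · S^{-1} · (x̄ - mu_0):
  S^{-1} · (x̄ - mu_0) = (2.5714, -1.5714),
  (x̄ - mu_0)^T · [...] = (3.5)·(2.5714) + (-2.25)·(-1.5714) = 12.5357.

Step 5 — scale by n: T² = 4 · 12.5357 = 50.1429.

T² ≈ 50.1429


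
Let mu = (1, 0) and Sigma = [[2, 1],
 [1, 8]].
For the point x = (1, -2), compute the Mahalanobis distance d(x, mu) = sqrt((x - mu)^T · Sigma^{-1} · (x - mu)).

Step 1 — centre the observation: (x - mu) = (0, -2).

Step 2 — invert Sigma. det(Sigma) = 2·8 - (1)² = 15.
  Sigma^{-1} = (1/det) · [[d, -b], [-b, a]] = [[0.5333, -0.0667],
 [-0.0667, 0.1333]].

Step 3 — form the quadratic (x - mu)^T · Sigma^{-1} · (x - mu):
  Sigma^{-1} · (x - mu) = (0.1333, -0.2667).
  (x - mu)^T · [Sigma^{-1} · (x - mu)] = (0)·(0.1333) + (-2)·(-0.2667) = 0.5333.

Step 4 — take square root: d = √(0.5333) ≈ 0.7303.

d(x, mu) = √(0.5333) ≈ 0.7303


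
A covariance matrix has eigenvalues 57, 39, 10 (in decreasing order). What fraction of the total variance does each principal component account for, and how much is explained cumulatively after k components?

Step 1 — total variance = trace(Sigma) = Σ λ_i = 57 + 39 + 10 = 106.

Step 2 — fraction explained by component i = λ_i / Σ λ:
  PC1: 57/106 = 0.5377
  PC2: 39/106 = 0.3679
  PC3: 10/106 = 0.0943

Step 3 — cumulative fraction after k components = (λ_1 + ... + λ_k) / Σ λ:
  k = 1: 57/106 = 0.5377
  k = 2: (57 + 39)/106 = 96/106 = 0.9057
  k = 3: (57 + 39 + 10)/106 = 106/106 = 1

Summary (fraction, with percent):

explained: PC1 0.5377 (53.77%), PC2 0.3679 (36.79%), PC3 0.0943 (9.43%);  cumulative: 0.5377, 0.9057, 1


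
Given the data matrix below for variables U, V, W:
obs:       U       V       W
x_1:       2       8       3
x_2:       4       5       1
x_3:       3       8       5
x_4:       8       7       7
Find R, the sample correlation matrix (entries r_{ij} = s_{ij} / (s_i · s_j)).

Step 1 — column means:
  mean(U) = (2 + 4 + 3 + 8) / 4 = 17/4 = 4.25
  mean(V) = (8 + 5 + 8 + 7) / 4 = 28/4 = 7
  mean(W) = (3 + 1 + 5 + 7) / 4 = 16/4 = 4

Step 2 — sample variances and covariances s[i,j] = (1/(n-1)) · Σ_k (x_{k,i} - mean_i) · (x_{k,j} - mean_j), with n-1 = 3:
  s[U,U] = ((-2.25)·(-2.25) + (-0.25)·(-0.25) + (-1.25)·(-1.25) + (3.75)·(3.75)) / 3 = 20.75/3 = 6.9167
  s[U,V] = ((-2.25)·(1) + (-0.25)·(-2) + (-1.25)·(1) + (3.75)·(0)) / 3 = -3/3 = -1
  s[U,W] = ((-2.25)·(-1) + (-0.25)·(-3) + (-1.25)·(1) + (3.75)·(3)) / 3 = 13/3 = 4.3333
  s[V,V] = ((1)·(1) + (-2)·(-2) + (1)·(1) + (0)·(0)) / 3 = 6/3 = 2
  s[V,W] = ((1)·(-1) + (-2)·(-3) + (1)·(1) + (0)·(3)) / 3 = 6/3 = 2
  s[W,W] = ((-1)·(-1) + (-3)·(-3) + (1)·(1) + (3)·(3)) / 3 = 20/3 = 6.6667
  Sample standard deviations s_i = √(s[i,i]):
  s(U) = √(6.9167) = 2.63
  s(V) = √(2) = 1.4142
  s(W) = √(6.6667) = 2.582

Step 3 — r_{ij} = s_{ij} / (s_i · s_j):
  r[U,U] = 1 (diagonal).
  r[U,V] = -1 / (2.63 · 1.4142) = -1 / 3.7193 = -0.2689
  r[U,W] = 4.3333 / (2.63 · 2.582) = 4.3333 / 6.7905 = 0.6381
  r[V,V] = 1 (diagonal).
  r[V,W] = 2 / (1.4142 · 2.582) = 2 / 3.6515 = 0.5477
  r[W,W] = 1 (diagonal).

R is symmetric with unit diagonal. Assembling:

R = [[1, -0.2689, 0.6381],
 [-0.2689, 1, 0.5477],
 [0.6381, 0.5477, 1]]


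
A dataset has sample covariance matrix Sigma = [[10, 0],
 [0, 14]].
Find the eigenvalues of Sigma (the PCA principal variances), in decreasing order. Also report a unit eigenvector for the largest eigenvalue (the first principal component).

Step 1 — characteristic polynomial of 2×2 Sigma:
  det(Sigma - λI) = λ² - trace · λ + det = 0.
  trace = 10 + 14 = 24, det = 10·14 - (0)² = 140.
Step 2 — discriminant:
  Δ = trace² - 4·det = 576 - 560 = 16.
Step 3 — eigenvalues:
  λ = (trace ± √Δ)/2 = (24 ± 4)/2,
  λ_1 = 14,  λ_2 = 10.

Step 4 — unit eigenvector for λ_1: Sigma is diagonal, so its eigenvectors are the coordinate axes. λ_1 = 14 is the diagonal entry on the second coordinate axis, hence
  v_1 = (0, 1) (||v_1|| = 1).

λ_1 = 14,  λ_2 = 10;  v_1 ≈ (0, 1)


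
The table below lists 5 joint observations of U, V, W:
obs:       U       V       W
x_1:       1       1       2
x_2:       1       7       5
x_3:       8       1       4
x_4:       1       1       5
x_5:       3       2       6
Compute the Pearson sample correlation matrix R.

Step 1 — column means:
  mean(U) = (1 + 1 + 8 + 1 + 3) / 5 = 14/5 = 2.8
  mean(V) = (1 + 7 + 1 + 1 + 2) / 5 = 12/5 = 2.4
  mean(W) = (2 + 5 + 4 + 5 + 6) / 5 = 22/5 = 4.4

Step 2 — sample variances and covariances s[i,j] = (1/(n-1)) · Σ_k (x_{k,i} - mean_i) · (x_{k,j} - mean_j), with n-1 = 4:
  s[U,U] = ((-1.8)·(-1.8) + (-1.8)·(-1.8) + (5.2)·(5.2) + (-1.8)·(-1.8) + (0.2)·(0.2)) / 4 = 36.8/4 = 9.2
  s[U,V] = ((-1.8)·(-1.4) + (-1.8)·(4.6) + (5.2)·(-1.4) + (-1.8)·(-1.4) + (0.2)·(-0.4)) / 4 = -10.6/4 = -2.65
  s[U,W] = ((-1.8)·(-2.4) + (-1.8)·(0.6) + (5.2)·(-0.4) + (-1.8)·(0.6) + (0.2)·(1.6)) / 4 = 0.4/4 = 0.1
  s[V,V] = ((-1.4)·(-1.4) + (4.6)·(4.6) + (-1.4)·(-1.4) + (-1.4)·(-1.4) + (-0.4)·(-0.4)) / 4 = 27.2/4 = 6.8
  s[V,W] = ((-1.4)·(-2.4) + (4.6)·(0.6) + (-1.4)·(-0.4) + (-1.4)·(0.6) + (-0.4)·(1.6)) / 4 = 5.2/4 = 1.3
  s[W,W] = ((-2.4)·(-2.4) + (0.6)·(0.6) + (-0.4)·(-0.4) + (0.6)·(0.6) + (1.6)·(1.6)) / 4 = 9.2/4 = 2.3
  Sample standard deviations s_i = √(s[i,i]):
  s(U) = √(9.2) = 3.0332
  s(V) = √(6.8) = 2.6077
  s(W) = √(2.3) = 1.5166

Step 3 — r_{ij} = s_{ij} / (s_i · s_j):
  r[U,U] = 1 (diagonal).
  r[U,V] = -2.65 / (3.0332 · 2.6077) = -2.65 / 7.9095 = -0.335
  r[U,W] = 0.1 / (3.0332 · 1.5166) = 0.1 / 4.6 = 0.0217
  r[V,V] = 1 (diagonal).
  r[V,W] = 1.3 / (2.6077 · 1.5166) = 1.3 / 3.9547 = 0.3287
  r[W,W] = 1 (diagonal).

R is symmetric with unit diagonal. Assembling:

R = [[1, -0.335, 0.0217],
 [-0.335, 1, 0.3287],
 [0.0217, 0.3287, 1]]


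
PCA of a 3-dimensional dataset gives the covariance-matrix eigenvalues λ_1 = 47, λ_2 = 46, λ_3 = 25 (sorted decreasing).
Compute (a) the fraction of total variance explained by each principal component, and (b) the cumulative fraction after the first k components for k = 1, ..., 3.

Step 1 — total variance = trace(Sigma) = Σ λ_i = 47 + 46 + 25 = 118.

Step 2 — fraction explained by component i = λ_i / Σ λ:
  PC1: 47/118 = 0.3983
  PC2: 46/118 = 0.3898
  PC3: 25/118 = 0.2119

Step 3 — cumulative fraction after k components = (λ_1 + ... + λ_k) / Σ λ:
  k = 1: 47/118 = 0.3983
  k = 2: (47 + 46)/118 = 93/118 = 0.7881
  k = 3: (47 + 46 + 25)/118 = 118/118 = 1

Summary (fraction, with percent):

explained: PC1 0.3983 (39.83%), PC2 0.3898 (38.98%), PC3 0.2119 (21.19%);  cumulative: 0.3983, 0.7881, 1


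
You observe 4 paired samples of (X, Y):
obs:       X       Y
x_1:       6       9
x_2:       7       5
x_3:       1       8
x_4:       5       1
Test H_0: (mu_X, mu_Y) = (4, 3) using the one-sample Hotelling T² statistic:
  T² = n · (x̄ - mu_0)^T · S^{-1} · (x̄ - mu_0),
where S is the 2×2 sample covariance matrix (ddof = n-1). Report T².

Step 1 — sample mean vector:
  mean(X) = (6 + 7 + 1 + 5) / 4 = 19/4 = 4.75
  mean(Y) = (9 + 5 + 8 + 1) / 4 = 23/4 = 5.75
  x̄ = (4.75, 5.75),  deviation x̄ - mu_0 = (4.75, 5.75) - (4, 3) = (0.75, 2.75).

Step 2 — sample covariance matrix, S[i,j] = (1/(n-1)) · Σ_k (x_{k,i} - mean_i) · (x_{k,j} - mean_j), divisor n-1 = 3:
  S[X,X] = ((1.25)·(1.25) + (2.25)·(2.25) + (-3.75)·(-3.75) + (0.25)·(0.25)) / 3 = 20.75/3 = 6.9167
  S[X,Y] = ((1.25)·(3.25) + (2.25)·(-0.75) + (-3.75)·(2.25) + (0.25)·(-4.75)) / 3 = -7.25/3 = -2.4167
  S[Y,Y] = ((3.25)·(3.25) + (-0.75)·(-0.75) + (2.25)·(2.25) + (-4.75)·(-4.75)) / 3 = 38.75/3 = 12.9167
  S = [[6.9167, -2.4167],
 [-2.4167, 12.9167]].

Step 3 — invert S. det(S) = 6.9167·12.9167 - (-2.4167)² = 83.5.
  S^{-1} = (1/det) · [[d, -b], [-b, a]] = [[0.1547, 0.0289],
 [0.0289, 0.0828]].

Step 4 — quadratic form (x̄ - mu_0)^T · S^{-1} · (x̄ - mu_0):
  S^{-1} · (x̄ - mu_0) = (0.1956, 0.2495),
  (x̄ - mu_0)^T · [...] = (0.75)·(0.1956) + (2.75)·(0.2495) = 0.8328.

Step 5 — scale by n: T² = 4 · 0.8328 = 3.3313.

T² ≈ 3.3313


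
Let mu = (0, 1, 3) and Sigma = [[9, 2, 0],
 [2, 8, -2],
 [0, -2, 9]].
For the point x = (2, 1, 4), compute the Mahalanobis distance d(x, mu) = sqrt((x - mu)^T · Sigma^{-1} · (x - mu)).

Step 1 — centre the observation: (x - mu) = (2, 0, 1).

Step 2 — invert Sigma (cofactor / det for 3×3, or solve directly):
  Sigma^{-1} = [[0.1181, -0.0312, -0.0069],
 [-0.0312, 0.1406, 0.0312],
 [-0.0069, 0.0312, 0.1181]].

Step 3 — form the quadratic (x - mu)^T · Sigma^{-1} · (x - mu):
  Sigma^{-1} · (x - mu) = (0.2292, -0.0312, 0.1042).
  (x - mu)^T · [Sigma^{-1} · (x - mu)] = (2)·(0.2292) + (0)·(-0.0312) + (1)·(0.1042) = 0.5625.

Step 4 — take square root: d = √(0.5625) ≈ 0.75.

d(x, mu) = √(0.5625) ≈ 0.75


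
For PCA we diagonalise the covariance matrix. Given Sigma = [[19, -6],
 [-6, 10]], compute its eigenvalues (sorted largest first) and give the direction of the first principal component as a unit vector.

Step 1 — characteristic polynomial of 2×2 Sigma:
  det(Sigma - λI) = λ² - trace · λ + det = 0.
  trace = 19 + 10 = 29, det = 19·10 - (-6)² = 154.
Step 2 — discriminant:
  Δ = trace² - 4·det = 841 - 616 = 225.
Step 3 — eigenvalues:
  λ = (trace ± √Δ)/2 = (29 ± 15)/2,
  λ_1 = 22,  λ_2 = 7.

Step 4 — unit eigenvector for λ_1: solve (Sigma - λ_1 I)v = 0. First row:
  (19 - 22)·v_x + (-6)·v_y = 0, i.e. (-3)·v_x + (-6)·v_y = 0,
  so v ∝ (b, λ_1 - a) = (-6, 3); multiply by -1 so the first entry is positive: u = (6, -3).
  ||u|| = √((6)² + (-3)²) = √(45) ≈ 6.7082,
  v_1 = u/||u|| ≈ (0.8944, -0.4472) (||v_1|| = 1).

λ_1 = 22,  λ_2 = 7;  v_1 ≈ (0.8944, -0.4472)


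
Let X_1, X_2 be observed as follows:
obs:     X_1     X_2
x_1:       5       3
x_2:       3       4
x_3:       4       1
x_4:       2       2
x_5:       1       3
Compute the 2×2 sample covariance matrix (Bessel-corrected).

Step 1 — column means:
  mean(X_1) = (5 + 3 + 4 + 2 + 1) / 5 = 15/5 = 3
  mean(X_2) = (3 + 4 + 1 + 2 + 3) / 5 = 13/5 = 2.6

Step 2 — sample covariance S[i,j] = (1/(n-1)) · Σ_k (x_{k,i} - mean_i) · (x_{k,j} - mean_j), with n-1 = 4.
  S[X_1,X_1] = ((2)·(2) + (0)·(0) + (1)·(1) + (-1)·(-1) + (-2)·(-2)) / 4 = 10/4 = 2.5
  S[X_1,X_2] = ((2)·(0.4) + (0)·(1.4) + (1)·(-1.6) + (-1)·(-0.6) + (-2)·(0.4)) / 4 = -1/4 = -0.25
  S[X_2,X_2] = ((0.4)·(0.4) + (1.4)·(1.4) + (-1.6)·(-1.6) + (-0.6)·(-0.6) + (0.4)·(0.4)) / 4 = 5.2/4 = 1.3

S is symmetric (S[j,i] = S[i,j]). Assembling:

S = [[2.5, -0.25],
 [-0.25, 1.3]]


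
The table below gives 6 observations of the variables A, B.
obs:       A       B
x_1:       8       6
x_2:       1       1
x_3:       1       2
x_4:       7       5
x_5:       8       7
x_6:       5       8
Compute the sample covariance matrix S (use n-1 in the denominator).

Step 1 — column means:
  mean(A) = (8 + 1 + 1 + 7 + 8 + 5) / 6 = 30/6 = 5
  mean(B) = (6 + 1 + 2 + 5 + 7 + 8) / 6 = 29/6 = 4.8333

Step 2 — sample covariance S[i,j] = (1/(n-1)) · Σ_k (x_{k,i} - mean_i) · (x_{k,j} - mean_j), with n-1 = 5.
  S[A,A] = ((3)·(3) + (-4)·(-4) + (-4)·(-4) + (2)·(2) + (3)·(3) + (0)·(0)) / 5 = 54/5 = 10.8
  S[A,B] = ((3)·(1.1667) + (-4)·(-3.8333) + (-4)·(-2.8333) + (2)·(0.1667) + (3)·(2.1667) + (0)·(3.1667)) / 5 = 37/5 = 7.4
  S[B,B] = ((1.1667)·(1.1667) + (-3.8333)·(-3.8333) + (-2.8333)·(-2.8333) + (0.1667)·(0.1667) + (2.1667)·(2.1667) + (3.1667)·(3.1667)) / 5 = 38.8333/5 = 7.7667

S is symmetric (S[j,i] = S[i,j]). Assembling:

S = [[10.8, 7.4],
 [7.4, 7.7667]]


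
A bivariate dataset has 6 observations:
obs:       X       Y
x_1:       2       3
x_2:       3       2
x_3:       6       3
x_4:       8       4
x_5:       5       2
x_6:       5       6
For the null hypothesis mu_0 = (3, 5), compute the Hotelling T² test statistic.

Step 1 — sample mean vector:
  mean(X) = (2 + 3 + 6 + 8 + 5 + 5) / 6 = 29/6 = 4.8333
  mean(Y) = (3 + 2 + 3 + 4 + 2 + 6) / 6 = 20/6 = 3.3333
  x̄ = (4.8333, 3.3333),  deviation x̄ - mu_0 = (4.8333, 3.3333) - (3, 5) = (1.8333, -1.6667).

Step 2 — sample covariance matrix, S[i,j] = (1/(n-1)) · Σ_k (x_{k,i} - mean_i) · (x_{k,j} - mean_j), divisor n-1 = 5:
  S[X,X] = ((-2.8333)·(-2.8333) + (-1.8333)·(-1.8333) + (1.1667)·(1.1667) + (3.1667)·(3.1667) + (0.1667)·(0.1667) + (0.1667)·(0.1667)) / 5 = 22.8333/5 = 4.5667
  S[X,Y] = ((-2.8333)·(-0.3333) + (-1.8333)·(-1.3333) + (1.1667)·(-0.3333) + (3.1667)·(0.6667) + (0.1667)·(-1.3333) + (0.1667)·(2.6667)) / 5 = 5.3333/5 = 1.0667
  S[Y,Y] = ((-0.3333)·(-0.3333) + (-1.3333)·(-1.3333) + (-0.3333)·(-0.3333) + (0.6667)·(0.6667) + (-1.3333)·(-1.3333) + (2.6667)·(2.6667)) / 5 = 11.3333/5 = 2.2667
  S = [[4.5667, 1.0667],
 [1.0667, 2.2667]].

Step 3 — invert S. det(S) = 4.5667·2.2667 - (1.0667)² = 9.2133.
  S^{-1} = (1/det) · [[d, -b], [-b, a]] = [[0.246, -0.1158],
 [-0.1158, 0.4957]].

Step 4 — quadratic form (x̄ - mu_0)^T · S^{-1} · (x̄ - mu_0):
  S^{-1} · (x̄ - mu_0) = (0.644, -1.0384),
  (x̄ - mu_0)^T · [...] = (1.8333)·(0.644) + (-1.6667)·(-1.0384) = 2.9112.

Step 5 — scale by n: T² = 6 · 2.9112 = 17.4674.

T² ≈ 17.4674


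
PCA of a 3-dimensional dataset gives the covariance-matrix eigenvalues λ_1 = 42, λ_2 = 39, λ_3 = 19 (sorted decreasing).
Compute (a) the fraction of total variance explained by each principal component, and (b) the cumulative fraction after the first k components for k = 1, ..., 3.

Step 1 — total variance = trace(Sigma) = Σ λ_i = 42 + 39 + 19 = 100.

Step 2 — fraction explained by component i = λ_i / Σ λ:
  PC1: 42/100 = 0.42
  PC2: 39/100 = 0.39
  PC3: 19/100 = 0.19

Step 3 — cumulative fraction after k components = (λ_1 + ... + λ_k) / Σ λ:
  k = 1: 42/100 = 0.42
  k = 2: (42 + 39)/100 = 81/100 = 0.81
  k = 3: (42 + 39 + 19)/100 = 100/100 = 1

Summary (fraction, with percent):

explained: PC1 0.42 (42%), PC2 0.39 (39%), PC3 0.19 (19%);  cumulative: 0.42, 0.81, 1


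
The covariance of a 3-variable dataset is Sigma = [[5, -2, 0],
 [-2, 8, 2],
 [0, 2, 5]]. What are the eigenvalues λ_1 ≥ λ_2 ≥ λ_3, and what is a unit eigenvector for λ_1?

Step 1 — characteristic polynomial p(λ) = det(λI - Sigma) = λ³ - tr·λ² + c_1·λ - det, where tr = trace, c_1 = sum of the principal 2×2 minors, det = det(Sigma):
  tr = 5 + 8 + 5 = 18,
  c_1 = (5·8 - (-2)²) + (5·5 - (0)²) + (8·5 - (2)²) = 36 + 25 + 36 = 97,
  det = 5·(8·5 - (2)²) - (-2)·((-2)·5 - (2)·(0)) + (0)·((-2)·(2) - 8·(0)) = 5·(36) - (-2)·(-10) + (0)·(-4) = 160.
  So p(λ) = λ³ - 18λ² + 97λ - 160.
Step 2 — look for an integer root (rational root theorem: any rational root is an integer divisor of 160). Testing λ = 5:
  p(5) = 125 - 450 + 485 - 160 = 0  ✓
  Dividing out (λ - 5): p(λ) = (λ - 5)(λ² - 13λ + 32).
Step 3 — remaining eigenvalues from the quadratic λ² - 13λ + 32 = 0:
  Δ = 13² - 4·32 = 169 - 128 = 41,  λ = (13 ± √41)/2 = (13 ± 6.4031)/2 ≈ 9.7016 or 3.2984.
  Sorted: λ_1 = 9.7016,  λ_2 = 5,  λ_3 = 3.2984  (check: sum = 18 = tr ✓).

Step 4 — unit eigenvector for λ_1 ≈ 9.7016: v spans the null space of (Sigma - λ_1 I), whose rows are
  r_1 = (-4.7016, -2, 0),  r_2 = (-2, -1.7016, 2),  r_3 = (0, 2, -4.7016).
  v is orthogonal to every row, so take v ∝ r_1 × r_2 = ((-2)·(2) - (0)·(-1.7016), (0)·(-2) - (-4.7016)·(2), (-4.7016)·(-1.7016) - (-2)·(-2)) ≈ (-4, 9.4031, 4).
  Rescale (multiply by -1 so the first nonzero entry is positive): u = (4, -9.4031, -4).
  ||u|| = √((4)² + (-9.4031)² + (-4)²) = √(120.4187) ≈ 10.9735,  v_1 = u/||u|| ≈ (0.3645, -0.8569, -0.3645) (||v_1|| = 1).

λ_1 = 9.7016,  λ_2 = 5,  λ_3 = 3.2984;  v_1 ≈ (0.3645, -0.8569, -0.3645)


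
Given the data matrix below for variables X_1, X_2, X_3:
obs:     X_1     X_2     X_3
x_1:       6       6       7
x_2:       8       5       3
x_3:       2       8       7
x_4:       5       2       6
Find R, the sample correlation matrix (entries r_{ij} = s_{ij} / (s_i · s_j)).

Step 1 — column means:
  mean(X_1) = (6 + 8 + 2 + 5) / 4 = 21/4 = 5.25
  mean(X_2) = (6 + 5 + 8 + 2) / 4 = 21/4 = 5.25
  mean(X_3) = (7 + 3 + 7 + 6) / 4 = 23/4 = 5.75

Step 2 — sample variances and covariances s[i,j] = (1/(n-1)) · Σ_k (x_{k,i} - mean_i) · (x_{k,j} - mean_j), with n-1 = 3:
  s[X_1,X_1] = ((0.75)·(0.75) + (2.75)·(2.75) + (-3.25)·(-3.25) + (-0.25)·(-0.25)) / 3 = 18.75/3 = 6.25
  s[X_1,X_2] = ((0.75)·(0.75) + (2.75)·(-0.25) + (-3.25)·(2.75) + (-0.25)·(-3.25)) / 3 = -8.25/3 = -2.75
  s[X_1,X_3] = ((0.75)·(1.25) + (2.75)·(-2.75) + (-3.25)·(1.25) + (-0.25)·(0.25)) / 3 = -10.75/3 = -3.5833
  s[X_2,X_2] = ((0.75)·(0.75) + (-0.25)·(-0.25) + (2.75)·(2.75) + (-3.25)·(-3.25)) / 3 = 18.75/3 = 6.25
  s[X_2,X_3] = ((0.75)·(1.25) + (-0.25)·(-2.75) + (2.75)·(1.25) + (-3.25)·(0.25)) / 3 = 4.25/3 = 1.4167
  s[X_3,X_3] = ((1.25)·(1.25) + (-2.75)·(-2.75) + (1.25)·(1.25) + (0.25)·(0.25)) / 3 = 10.75/3 = 3.5833
  Sample standard deviations s_i = √(s[i,i]):
  s(X_1) = √(6.25) = 2.5
  s(X_2) = √(6.25) = 2.5
  s(X_3) = √(3.5833) = 1.893

Step 3 — r_{ij} = s_{ij} / (s_i · s_j):
  r[X_1,X_1] = 1 (diagonal).
  r[X_1,X_2] = -2.75 / (2.5 · 2.5) = -2.75 / 6.25 = -0.44
  r[X_1,X_3] = -3.5833 / (2.5 · 1.893) = -3.5833 / 4.7324 = -0.7572
  r[X_2,X_2] = 1 (diagonal).
  r[X_2,X_3] = 1.4167 / (2.5 · 1.893) = 1.4167 / 4.7324 = 0.2994
  r[X_3,X_3] = 1 (diagonal).

R is symmetric with unit diagonal. Assembling:

R = [[1, -0.44, -0.7572],
 [-0.44, 1, 0.2994],
 [-0.7572, 0.2994, 1]]


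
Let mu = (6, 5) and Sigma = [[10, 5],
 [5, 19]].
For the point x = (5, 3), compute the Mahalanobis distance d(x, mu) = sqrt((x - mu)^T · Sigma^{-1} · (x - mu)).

Step 1 — centre the observation: (x - mu) = (-1, -2).

Step 2 — invert Sigma. det(Sigma) = 10·19 - (5)² = 165.
  Sigma^{-1} = (1/det) · [[d, -b], [-b, a]] = [[0.1152, -0.0303],
 [-0.0303, 0.0606]].

Step 3 — form the quadratic (x - mu)^T · Sigma^{-1} · (x - mu):
  Sigma^{-1} · (x - mu) = (-0.0545, -0.0909).
  (x - mu)^T · [Sigma^{-1} · (x - mu)] = (-1)·(-0.0545) + (-2)·(-0.0909) = 0.2364.

Step 4 — take square root: d = √(0.2364) ≈ 0.4862.

d(x, mu) = √(0.2364) ≈ 0.4862


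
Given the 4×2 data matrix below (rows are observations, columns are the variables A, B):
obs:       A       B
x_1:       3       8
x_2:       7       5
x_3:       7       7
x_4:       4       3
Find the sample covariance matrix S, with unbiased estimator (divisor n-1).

Step 1 — column means:
  mean(A) = (3 + 7 + 7 + 4) / 4 = 21/4 = 5.25
  mean(B) = (8 + 5 + 7 + 3) / 4 = 23/4 = 5.75

Step 2 — sample covariance S[i,j] = (1/(n-1)) · Σ_k (x_{k,i} - mean_i) · (x_{k,j} - mean_j), with n-1 = 3.
  S[A,A] = ((-2.25)·(-2.25) + (1.75)·(1.75) + (1.75)·(1.75) + (-1.25)·(-1.25)) / 3 = 12.75/3 = 4.25
  S[A,B] = ((-2.25)·(2.25) + (1.75)·(-0.75) + (1.75)·(1.25) + (-1.25)·(-2.75)) / 3 = -0.75/3 = -0.25
  S[B,B] = ((2.25)·(2.25) + (-0.75)·(-0.75) + (1.25)·(1.25) + (-2.75)·(-2.75)) / 3 = 14.75/3 = 4.9167

S is symmetric (S[j,i] = S[i,j]). Assembling:

S = [[4.25, -0.25],
 [-0.25, 4.9167]]


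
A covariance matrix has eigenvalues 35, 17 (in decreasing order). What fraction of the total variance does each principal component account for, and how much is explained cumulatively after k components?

Step 1 — total variance = trace(Sigma) = Σ λ_i = 35 + 17 = 52.

Step 2 — fraction explained by component i = λ_i / Σ λ:
  PC1: 35/52 = 0.6731
  PC2: 17/52 = 0.3269

Step 3 — cumulative fraction after k components = (λ_1 + ... + λ_k) / Σ λ:
  k = 1: 35/52 = 0.6731
  k = 2: (35 + 17)/52 = 52/52 = 1

Summary (fraction, with percent):

explained: PC1 0.6731 (67.31%), PC2 0.3269 (32.69%);  cumulative: 0.6731, 1


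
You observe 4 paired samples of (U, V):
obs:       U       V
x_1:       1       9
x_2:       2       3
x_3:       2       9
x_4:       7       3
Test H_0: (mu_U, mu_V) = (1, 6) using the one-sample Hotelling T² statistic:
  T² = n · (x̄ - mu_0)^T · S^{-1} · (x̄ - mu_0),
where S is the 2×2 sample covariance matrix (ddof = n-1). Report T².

Step 1 — sample mean vector:
  mean(U) = (1 + 2 + 2 + 7) / 4 = 12/4 = 3
  mean(V) = (9 + 3 + 9 + 3) / 4 = 24/4 = 6
  x̄ = (3, 6),  deviation x̄ - mu_0 = (3, 6) - (1, 6) = (2, 0).

Step 2 — sample covariance matrix, S[i,j] = (1/(n-1)) · Σ_k (x_{k,i} - mean_i) · (x_{k,j} - mean_j), divisor n-1 = 3:
  S[U,U] = ((-2)·(-2) + (-1)·(-1) + (-1)·(-1) + (4)·(4)) / 3 = 22/3 = 7.3333
  S[U,V] = ((-2)·(3) + (-1)·(-3) + (-1)·(3) + (4)·(-3)) / 3 = -18/3 = -6
  S[V,V] = ((3)·(3) + (-3)·(-3) + (3)·(3) + (-3)·(-3)) / 3 = 36/3 = 12
  S = [[7.3333, -6],
 [-6, 12]].

Step 3 — invert S. det(S) = 7.3333·12 - (-6)² = 52.
  S^{-1} = (1/det) · [[d, -b], [-b, a]] = [[0.2308, 0.1154],
 [0.1154, 0.141]].

Step 4 — quadratic form (x̄ - mu_0)^T · S^{-1} · (x̄ - mu_0):
  S^{-1} · (x̄ - mu_0) = (0.4615, 0.2308),
  (x̄ - mu_0)^T · [...] = (2)·(0.4615) + (0)·(0.2308) = 0.9231.

Step 5 — scale by n: T² = 4 · 0.9231 = 3.6923.

T² ≈ 3.6923


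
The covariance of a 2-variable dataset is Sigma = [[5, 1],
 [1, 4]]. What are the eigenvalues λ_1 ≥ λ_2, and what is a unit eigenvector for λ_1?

Step 1 — characteristic polynomial of 2×2 Sigma:
  det(Sigma - λI) = λ² - trace · λ + det = 0.
  trace = 5 + 4 = 9, det = 5·4 - (1)² = 19.
Step 2 — discriminant:
  Δ = trace² - 4·det = 81 - 76 = 5.
Step 3 — eigenvalues:
  λ = (trace ± √Δ)/2 = (9 ± 2.2361)/2,
  λ_1 = 5.618,  λ_2 = 3.382.

Step 4 — unit eigenvector for λ_1: solve (Sigma - λ_1 I)v = 0. First row:
  (5 - 5.618)·v_x + (1)·v_y = 0, i.e. (-0.618)·v_x + (1)·v_y = 0,
  so v ∝ (b, λ_1 - a) = (1, 0.618) = u.
  ||u|| = √((1)² + (0.618)²) = √(1.382) ≈ 1.1756,
  v_1 = u/||u|| ≈ (0.8507, 0.5257) (||v_1|| = 1).

λ_1 = 5.618,  λ_2 = 3.382;  v_1 ≈ (0.8507, 0.5257)


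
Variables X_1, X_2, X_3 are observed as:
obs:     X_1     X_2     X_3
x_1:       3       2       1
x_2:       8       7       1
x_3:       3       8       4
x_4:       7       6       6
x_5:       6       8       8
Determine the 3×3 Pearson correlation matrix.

Step 1 — column means:
  mean(X_1) = (3 + 8 + 3 + 7 + 6) / 5 = 27/5 = 5.4
  mean(X_2) = (2 + 7 + 8 + 6 + 8) / 5 = 31/5 = 6.2
  mean(X_3) = (1 + 1 + 4 + 6 + 8) / 5 = 20/5 = 4

Step 2 — sample variances and covariances s[i,j] = (1/(n-1)) · Σ_k (x_{k,i} - mean_i) · (x_{k,j} - mean_j), with n-1 = 4:
  s[X_1,X_1] = ((-2.4)·(-2.4) + (2.6)·(2.6) + (-2.4)·(-2.4) + (1.6)·(1.6) + (0.6)·(0.6)) / 4 = 21.2/4 = 5.3
  s[X_1,X_2] = ((-2.4)·(-4.2) + (2.6)·(0.8) + (-2.4)·(1.8) + (1.6)·(-0.2) + (0.6)·(1.8)) / 4 = 8.6/4 = 2.15
  s[X_1,X_3] = ((-2.4)·(-3) + (2.6)·(-3) + (-2.4)·(0) + (1.6)·(2) + (0.6)·(4)) / 4 = 5/4 = 1.25
  s[X_2,X_2] = ((-4.2)·(-4.2) + (0.8)·(0.8) + (1.8)·(1.8) + (-0.2)·(-0.2) + (1.8)·(1.8)) / 4 = 24.8/4 = 6.2
  s[X_2,X_3] = ((-4.2)·(-3) + (0.8)·(-3) + (1.8)·(0) + (-0.2)·(2) + (1.8)·(4)) / 4 = 17/4 = 4.25
  s[X_3,X_3] = ((-3)·(-3) + (-3)·(-3) + (0)·(0) + (2)·(2) + (4)·(4)) / 4 = 38/4 = 9.5
  Sample standard deviations s_i = √(s[i,i]):
  s(X_1) = √(5.3) = 2.3022
  s(X_2) = √(6.2) = 2.49
  s(X_3) = √(9.5) = 3.0822

Step 3 — r_{ij} = s_{ij} / (s_i · s_j):
  r[X_1,X_1] = 1 (diagonal).
  r[X_1,X_2] = 2.15 / (2.3022 · 2.49) = 2.15 / 5.7324 = 0.3751
  r[X_1,X_3] = 1.25 / (2.3022 · 3.0822) = 1.25 / 7.0958 = 0.1762
  r[X_2,X_2] = 1 (diagonal).
  r[X_2,X_3] = 4.25 / (2.49 · 3.0822) = 4.25 / 7.6746 = 0.5538
  r[X_3,X_3] = 1 (diagonal).

R is symmetric with unit diagonal. Assembling:

R = [[1, 0.3751, 0.1762],
 [0.3751, 1, 0.5538],
 [0.1762, 0.5538, 1]]


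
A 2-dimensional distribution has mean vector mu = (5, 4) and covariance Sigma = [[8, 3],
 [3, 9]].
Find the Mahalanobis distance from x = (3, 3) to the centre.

Step 1 — centre the observation: (x - mu) = (-2, -1).

Step 2 — invert Sigma. det(Sigma) = 8·9 - (3)² = 63.
  Sigma^{-1} = (1/det) · [[d, -b], [-b, a]] = [[0.1429, -0.0476],
 [-0.0476, 0.127]].

Step 3 — form the quadratic (x - mu)^T · Sigma^{-1} · (x - mu):
  Sigma^{-1} · (x - mu) = (-0.2381, -0.0317).
  (x - mu)^T · [Sigma^{-1} · (x - mu)] = (-2)·(-0.2381) + (-1)·(-0.0317) = 0.5079.

Step 4 — take square root: d = √(0.5079) ≈ 0.7127.

d(x, mu) = √(0.5079) ≈ 0.7127


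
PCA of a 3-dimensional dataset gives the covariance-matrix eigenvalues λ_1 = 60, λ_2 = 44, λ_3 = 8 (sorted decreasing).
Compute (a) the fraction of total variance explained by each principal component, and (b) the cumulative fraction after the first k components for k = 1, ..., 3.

Step 1 — total variance = trace(Sigma) = Σ λ_i = 60 + 44 + 8 = 112.

Step 2 — fraction explained by component i = λ_i / Σ λ:
  PC1: 60/112 = 0.5357
  PC2: 44/112 = 0.3929
  PC3: 8/112 = 0.0714

Step 3 — cumulative fraction after k components = (λ_1 + ... + λ_k) / Σ λ:
  k = 1: 60/112 = 0.5357
  k = 2: (60 + 44)/112 = 104/112 = 0.9286
  k = 3: (60 + 44 + 8)/112 = 112/112 = 1

Summary (fraction, with percent):

explained: PC1 0.5357 (53.57%), PC2 0.3929 (39.29%), PC3 0.0714 (7.14%);  cumulative: 0.5357, 0.9286, 1


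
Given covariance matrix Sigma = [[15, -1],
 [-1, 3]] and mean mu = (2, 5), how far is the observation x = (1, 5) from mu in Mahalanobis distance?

Step 1 — centre the observation: (x - mu) = (-1, 0).

Step 2 — invert Sigma. det(Sigma) = 15·3 - (-1)² = 44.
  Sigma^{-1} = (1/det) · [[d, -b], [-b, a]] = [[0.0682, 0.0227],
 [0.0227, 0.3409]].

Step 3 — form the quadratic (x - mu)^T · Sigma^{-1} · (x - mu):
  Sigma^{-1} · (x - mu) = (-0.0682, -0.0227).
  (x - mu)^T · [Sigma^{-1} · (x - mu)] = (-1)·(-0.0682) + (0)·(-0.0227) = 0.0682.

Step 4 — take square root: d = √(0.0682) ≈ 0.2611.

d(x, mu) = √(0.0682) ≈ 0.2611


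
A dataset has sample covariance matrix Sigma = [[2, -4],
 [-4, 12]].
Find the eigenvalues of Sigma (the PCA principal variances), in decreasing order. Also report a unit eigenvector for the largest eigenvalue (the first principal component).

Step 1 — characteristic polynomial of 2×2 Sigma:
  det(Sigma - λI) = λ² - trace · λ + det = 0.
  trace = 2 + 12 = 14, det = 2·12 - (-4)² = 8.
Step 2 — discriminant:
  Δ = trace² - 4·det = 196 - 32 = 164.
Step 3 — eigenvalues:
  λ = (trace ± √Δ)/2 = (14 ± 12.8062)/2,
  λ_1 = 13.4031,  λ_2 = 0.5969.

Step 4 — unit eigenvector for λ_1: solve (Sigma - λ_1 I)v = 0. First row:
  (2 - 13.4031)·v_x + (-4)·v_y = 0, i.e. (-11.4031)·v_x + (-4)·v_y = 0,
  so v ∝ (b, λ_1 - a) = (-4, 11.4031); multiply by -1 so the first entry is positive: u = (4, -11.4031).
  ||u|| = √((4)² + (-11.4031)²) = √(146.0312) ≈ 12.0843,
  v_1 = u/||u|| ≈ (0.331, -0.9436) (||v_1|| = 1).

λ_1 = 13.4031,  λ_2 = 0.5969;  v_1 ≈ (0.331, -0.9436)


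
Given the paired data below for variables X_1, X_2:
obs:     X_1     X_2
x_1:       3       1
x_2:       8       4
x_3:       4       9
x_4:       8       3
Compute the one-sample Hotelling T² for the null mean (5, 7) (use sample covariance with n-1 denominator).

Step 1 — sample mean vector:
  mean(X_1) = (3 + 8 + 4 + 8) / 4 = 23/4 = 5.75
  mean(X_2) = (1 + 4 + 9 + 3) / 4 = 17/4 = 4.25
  x̄ = (5.75, 4.25),  deviation x̄ - mu_0 = (5.75, 4.25) - (5, 7) = (0.75, -2.75).

Step 2 — sample covariance matrix, S[i,j] = (1/(n-1)) · Σ_k (x_{k,i} - mean_i) · (x_{k,j} - mean_j), divisor n-1 = 3:
  S[X_1,X_1] = ((-2.75)·(-2.75) + (2.25)·(2.25) + (-1.75)·(-1.75) + (2.25)·(2.25)) / 3 = 20.75/3 = 6.9167
  S[X_1,X_2] = ((-2.75)·(-3.25) + (2.25)·(-0.25) + (-1.75)·(4.75) + (2.25)·(-1.25)) / 3 = -2.75/3 = -0.9167
  S[X_2,X_2] = ((-3.25)·(-3.25) + (-0.25)·(-0.25) + (4.75)·(4.75) + (-1.25)·(-1.25)) / 3 = 34.75/3 = 11.5833
  S = [[6.9167, -0.9167],
 [-0.9167, 11.5833]].

Step 3 — invert S. det(S) = 6.9167·11.5833 - (-0.9167)² = 79.2778.
  S^{-1} = (1/det) · [[d, -b], [-b, a]] = [[0.1461, 0.0116],
 [0.0116, 0.0872]].

Step 4 — quadratic form (x̄ - mu_0)^T · S^{-1} · (x̄ - mu_0):
  S^{-1} · (x̄ - mu_0) = (0.0778, -0.2313),
  (x̄ - mu_0)^T · [...] = (0.75)·(0.0778) + (-2.75)·(-0.2313) = 0.6943.

Step 5 — scale by n: T² = 4 · 0.6943 = 2.7772.

T² ≈ 2.7772


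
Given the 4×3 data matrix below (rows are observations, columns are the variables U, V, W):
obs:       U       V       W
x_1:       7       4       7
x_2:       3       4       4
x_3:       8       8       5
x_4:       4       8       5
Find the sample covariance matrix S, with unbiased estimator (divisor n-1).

Step 1 — column means:
  mean(U) = (7 + 3 + 8 + 4) / 4 = 22/4 = 5.5
  mean(V) = (4 + 4 + 8 + 8) / 4 = 24/4 = 6
  mean(W) = (7 + 4 + 5 + 5) / 4 = 21/4 = 5.25

Step 2 — sample covariance S[i,j] = (1/(n-1)) · Σ_k (x_{k,i} - mean_i) · (x_{k,j} - mean_j), with n-1 = 3.
  S[U,U] = ((1.5)·(1.5) + (-2.5)·(-2.5) + (2.5)·(2.5) + (-1.5)·(-1.5)) / 3 = 17/3 = 5.6667
  S[U,V] = ((1.5)·(-2) + (-2.5)·(-2) + (2.5)·(2) + (-1.5)·(2)) / 3 = 4/3 = 1.3333
  S[U,W] = ((1.5)·(1.75) + (-2.5)·(-1.25) + (2.5)·(-0.25) + (-1.5)·(-0.25)) / 3 = 5.5/3 = 1.8333
  S[V,V] = ((-2)·(-2) + (-2)·(-2) + (2)·(2) + (2)·(2)) / 3 = 16/3 = 5.3333
  S[V,W] = ((-2)·(1.75) + (-2)·(-1.25) + (2)·(-0.25) + (2)·(-0.25)) / 3 = -2/3 = -0.6667
  S[W,W] = ((1.75)·(1.75) + (-1.25)·(-1.25) + (-0.25)·(-0.25) + (-0.25)·(-0.25)) / 3 = 4.75/3 = 1.5833

S is symmetric (S[j,i] = S[i,j]). Assembling:

S = [[5.6667, 1.3333, 1.8333],
 [1.3333, 5.3333, -0.6667],
 [1.8333, -0.6667, 1.5833]]


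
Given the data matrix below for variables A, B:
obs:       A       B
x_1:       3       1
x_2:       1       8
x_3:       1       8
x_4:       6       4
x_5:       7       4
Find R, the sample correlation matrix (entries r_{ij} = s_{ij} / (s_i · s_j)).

Step 1 — column means:
  mean(A) = (3 + 1 + 1 + 6 + 7) / 5 = 18/5 = 3.6
  mean(B) = (1 + 8 + 8 + 4 + 4) / 5 = 25/5 = 5

Step 2 — sample variances and covariances s[i,j] = (1/(n-1)) · Σ_k (x_{k,i} - mean_i) · (x_{k,j} - mean_j), with n-1 = 4:
  s[A,A] = ((-0.6)·(-0.6) + (-2.6)·(-2.6) + (-2.6)·(-2.6) + (2.4)·(2.4) + (3.4)·(3.4)) / 4 = 31.2/4 = 7.8
  s[A,B] = ((-0.6)·(-4) + (-2.6)·(3) + (-2.6)·(3) + (2.4)·(-1) + (3.4)·(-1)) / 4 = -19/4 = -4.75
  s[B,B] = ((-4)·(-4) + (3)·(3) + (3)·(3) + (-1)·(-1) + (-1)·(-1)) / 4 = 36/4 = 9
  Sample standard deviations s_i = √(s[i,i]):
  s(A) = √(7.8) = 2.7928
  s(B) = √(9) = 3

Step 3 — r_{ij} = s_{ij} / (s_i · s_j):
  r[A,A] = 1 (diagonal).
  r[A,B] = -4.75 / (2.7928 · 3) = -4.75 / 8.3785 = -0.5669
  r[B,B] = 1 (diagonal).

R is symmetric with unit diagonal. Assembling:

R = [[1, -0.5669],
 [-0.5669, 1]]
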